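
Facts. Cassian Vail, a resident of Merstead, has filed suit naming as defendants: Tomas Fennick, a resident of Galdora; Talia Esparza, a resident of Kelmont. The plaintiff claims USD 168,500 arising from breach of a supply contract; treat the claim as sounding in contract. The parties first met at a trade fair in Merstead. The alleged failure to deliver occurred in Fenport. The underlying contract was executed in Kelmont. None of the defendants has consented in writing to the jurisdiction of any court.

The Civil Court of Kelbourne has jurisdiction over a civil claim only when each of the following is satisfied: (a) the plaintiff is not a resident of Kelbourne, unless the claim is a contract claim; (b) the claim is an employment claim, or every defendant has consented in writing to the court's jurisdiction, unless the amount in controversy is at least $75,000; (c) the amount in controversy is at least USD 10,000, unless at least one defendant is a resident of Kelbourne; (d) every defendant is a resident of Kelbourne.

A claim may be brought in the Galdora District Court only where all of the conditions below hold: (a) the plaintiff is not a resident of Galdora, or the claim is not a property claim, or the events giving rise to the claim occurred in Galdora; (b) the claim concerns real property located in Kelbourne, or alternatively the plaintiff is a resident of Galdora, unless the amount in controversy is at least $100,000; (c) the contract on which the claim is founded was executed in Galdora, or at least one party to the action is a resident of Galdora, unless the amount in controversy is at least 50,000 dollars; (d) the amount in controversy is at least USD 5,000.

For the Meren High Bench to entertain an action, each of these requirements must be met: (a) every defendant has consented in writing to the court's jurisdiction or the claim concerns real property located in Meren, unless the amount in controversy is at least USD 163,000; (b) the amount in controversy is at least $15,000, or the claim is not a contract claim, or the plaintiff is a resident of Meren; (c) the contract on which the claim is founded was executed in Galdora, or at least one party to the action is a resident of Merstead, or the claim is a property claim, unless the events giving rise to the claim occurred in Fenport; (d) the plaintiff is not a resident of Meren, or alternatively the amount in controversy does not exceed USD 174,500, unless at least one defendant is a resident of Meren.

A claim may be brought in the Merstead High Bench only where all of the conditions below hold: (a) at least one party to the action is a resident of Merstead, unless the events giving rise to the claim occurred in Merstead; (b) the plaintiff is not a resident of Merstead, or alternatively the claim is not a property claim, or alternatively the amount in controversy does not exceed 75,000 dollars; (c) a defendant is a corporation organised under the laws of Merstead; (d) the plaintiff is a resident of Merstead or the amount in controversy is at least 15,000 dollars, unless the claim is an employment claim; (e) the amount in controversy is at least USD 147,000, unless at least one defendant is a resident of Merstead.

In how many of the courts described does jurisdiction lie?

2

The Civil Court of Kelbourne:
  (a) The plaintiff resides in Merstead, which is not Kelbourne. Satisfied.
  (b) The claim is a contract claim, not an employment claim; no such written consent has been filed — every alternative fails. However, the amount in controversy is USD 168,500, which meets the USD 75,000 floor, so the 'unless' proviso supplies this condition. Met.
  (c) The amount in controversy is USD 168,500, which meets the USD 10,000 floor. Condition met.
  (d) The defendants reside as follows — Tomas Fennick in Galdora, Talia Esparza in Kelmont — not all in Kelbourne. Not met.
  → The court lacks jurisdiction.
The Galdora District Court:
  (a) The plaintiff resides in Merstead, which is not Galdora — that alternative is enough. Condition met.
  (b) The claim does not concern real property; the plaintiff resides in Merstead, not Galdora — every alternative fails. The proviso rescues it, though: the amount in controversy is 168,500 dollars, which meets the USD 100,000 floor. Condition met.
  (c) Tomas Fennick resides in Galdora, so this disjunct is met. Condition met.
  (d) The amount in controversy is USD 168,500, which meets the USD 5,000 floor. Met.
  → The court has jurisdiction.
The Meren High Bench:
  (a) No such written consent has been filed; the claim does not concern real property — no alternative holds. But the amount in controversy is 168,500 dollars, which meets the 163,000 dollars floor, and the 'unless' clause therefore excuses the requirement. Condition met.
  (b) The amount in controversy is $168,500, which meets the 15,000 dollars floor, so this disjunct is met. Met.
  (c) Cassian Vail resides in Merstead, so one alternative holds. Satisfied.
  (d) The plaintiff resides in Merstead, which is not Meren — that alternative is enough. Met.
  → Jurisdiction lies.
The Merstead High Bench:
  (a) Cassian Vail resides in Merstead. Met.
  (b) The claim is a contract claim, not a property claim, so one alternative holds. Met.
  (c) No defendant is a corporation. Fails.
  (d) The plaintiff resides in Merstead, so one alternative holds. Condition met.
  (e) The amount in controversy is $168,500, which meets the 147,000 dollars floor. Satisfied.
  → At least one condition fails; no jurisdiction.
Courts with jurisdiction: the Galdora District Court, the Meren High Bench — 2 in total.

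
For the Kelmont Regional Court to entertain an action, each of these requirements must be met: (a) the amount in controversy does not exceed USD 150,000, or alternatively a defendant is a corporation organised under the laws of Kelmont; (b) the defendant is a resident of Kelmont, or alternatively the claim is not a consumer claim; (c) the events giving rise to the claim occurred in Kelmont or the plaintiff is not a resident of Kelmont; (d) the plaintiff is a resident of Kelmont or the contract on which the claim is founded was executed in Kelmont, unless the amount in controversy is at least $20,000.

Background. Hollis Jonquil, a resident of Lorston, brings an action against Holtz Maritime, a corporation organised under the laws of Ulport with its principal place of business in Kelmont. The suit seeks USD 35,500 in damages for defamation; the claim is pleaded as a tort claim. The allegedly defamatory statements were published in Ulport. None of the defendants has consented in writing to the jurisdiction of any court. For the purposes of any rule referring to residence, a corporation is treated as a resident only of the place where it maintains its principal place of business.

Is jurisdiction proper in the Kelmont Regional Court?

The Kelmont Regional Court:
  (a) The amount in controversy is USD 35,500, within the USD 150,000 ceiling — that alternative is enough. Condition met.
  (b) The defendant resides in Kelmont, so this disjunct is met. Condition met.
  (c) The plaintiff resides in Lorston, which is not Kelmont — that alternative is enough. Satisfied.
  (d) The plaintiff resides in Lorston, not Kelmont; no contract (and hence no place of execution) is alleged — no alternative holds. The proviso rescues it, though: the amount in controversy is USD 35,500, which meets the USD 20,000 floor. Satisfied.
  → Every requirement is satisfied — jurisdiction.

Yes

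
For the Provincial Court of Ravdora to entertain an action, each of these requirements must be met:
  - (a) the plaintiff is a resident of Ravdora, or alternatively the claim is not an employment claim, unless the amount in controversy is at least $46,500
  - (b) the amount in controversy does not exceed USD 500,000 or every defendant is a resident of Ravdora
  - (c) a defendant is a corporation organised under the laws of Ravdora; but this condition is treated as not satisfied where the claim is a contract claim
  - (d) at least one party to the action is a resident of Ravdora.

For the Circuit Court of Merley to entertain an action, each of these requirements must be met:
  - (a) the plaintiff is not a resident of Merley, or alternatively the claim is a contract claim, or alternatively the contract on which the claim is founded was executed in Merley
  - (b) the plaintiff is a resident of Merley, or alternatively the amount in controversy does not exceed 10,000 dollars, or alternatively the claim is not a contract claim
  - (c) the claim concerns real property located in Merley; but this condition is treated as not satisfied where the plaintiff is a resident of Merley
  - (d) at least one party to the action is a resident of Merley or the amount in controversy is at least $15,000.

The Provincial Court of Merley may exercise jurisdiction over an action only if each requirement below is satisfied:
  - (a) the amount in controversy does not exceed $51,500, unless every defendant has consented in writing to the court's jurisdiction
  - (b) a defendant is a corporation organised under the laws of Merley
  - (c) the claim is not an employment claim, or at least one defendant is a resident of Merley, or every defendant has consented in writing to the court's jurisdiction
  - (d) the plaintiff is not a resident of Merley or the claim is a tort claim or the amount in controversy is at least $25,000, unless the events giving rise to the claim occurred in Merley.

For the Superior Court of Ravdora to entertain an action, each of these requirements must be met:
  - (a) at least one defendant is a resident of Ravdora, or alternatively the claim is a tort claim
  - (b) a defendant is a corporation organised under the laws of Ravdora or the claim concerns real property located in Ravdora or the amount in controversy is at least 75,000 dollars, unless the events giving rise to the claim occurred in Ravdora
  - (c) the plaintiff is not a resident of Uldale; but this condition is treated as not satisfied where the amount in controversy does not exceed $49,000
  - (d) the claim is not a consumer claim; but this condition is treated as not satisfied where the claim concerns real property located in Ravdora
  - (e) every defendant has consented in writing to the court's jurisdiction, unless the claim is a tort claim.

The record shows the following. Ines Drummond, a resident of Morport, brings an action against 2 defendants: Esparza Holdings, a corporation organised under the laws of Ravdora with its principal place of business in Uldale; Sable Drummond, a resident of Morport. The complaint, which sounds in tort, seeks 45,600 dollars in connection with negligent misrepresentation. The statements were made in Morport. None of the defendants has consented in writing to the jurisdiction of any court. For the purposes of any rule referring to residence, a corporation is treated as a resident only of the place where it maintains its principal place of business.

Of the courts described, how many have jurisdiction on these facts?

The Provincial Court of Ravdora:
  (a) The claim is a tort claim, not an employment claim — that alternative is enough. Met.
  (b) The amount in controversy is 45,600 dollars, within the 500,000 dollars ceiling, so this disjunct is met. Satisfied.
  (c) Esparza Holdings is organised under the laws of Ravdora. The carve-out does not apply: the claim is a tort claim, not a contract claim. Satisfied.
  (d) No party resides in Ravdora. Fails.
  → No jurisdiction.
The Circuit Court of Merley:
  (a) The plaintiff resides in Morport, which is not Merley — that alternative is enough. Condition met.
  (b) The claim is a tort claim, not a contract claim, so one alternative holds. Satisfied.
  (c) The claim does not concern real property. Fails.
  (d) The amount in controversy is 45,600 dollars, which meets the $15,000 floor, so one alternative holds. Condition met.
  → Not every requirement is met — no jurisdiction.
The Provincial Court of Merley:
  (a) The amount in controversy is USD 45,600, within the 51,500 dollars ceiling. Condition met.
  (b) The corporate defendant(s) are organised in Ravdora, not Merley. Not satisfied.
  (c) The claim is a tort claim, not an employment claim, so one alternative holds. Condition met.
  (d) The plaintiff resides in Morport, which is not Merley, so this disjunct is met. Met.
  → The court lacks jurisdiction.
The Superior Court of Ravdora:
  (a) The claim is a tort claim, which satisfies one of the alternatives. Condition met.
  (b) Esparza Holdings is organised under the laws of Ravdora, which satisfies one of the alternatives. Satisfied.
  (c) The plaintiff resides in Morport, which is not Uldale. But the amount in controversy is $45,600, within the USD 49,000 ceiling, triggering the carve-out and defeating this condition. Condition not met.
  (d) The claim is a tort claim, not a consumer claim. The carve-out does not apply: the claim does not concern real property. Met.
  (e) No such written consent has been filed. The proviso rescues it, though: the claim is a tort claim. Met.
  → At least one condition fails; no jurisdiction.
No court satisfies all of its conditions.

0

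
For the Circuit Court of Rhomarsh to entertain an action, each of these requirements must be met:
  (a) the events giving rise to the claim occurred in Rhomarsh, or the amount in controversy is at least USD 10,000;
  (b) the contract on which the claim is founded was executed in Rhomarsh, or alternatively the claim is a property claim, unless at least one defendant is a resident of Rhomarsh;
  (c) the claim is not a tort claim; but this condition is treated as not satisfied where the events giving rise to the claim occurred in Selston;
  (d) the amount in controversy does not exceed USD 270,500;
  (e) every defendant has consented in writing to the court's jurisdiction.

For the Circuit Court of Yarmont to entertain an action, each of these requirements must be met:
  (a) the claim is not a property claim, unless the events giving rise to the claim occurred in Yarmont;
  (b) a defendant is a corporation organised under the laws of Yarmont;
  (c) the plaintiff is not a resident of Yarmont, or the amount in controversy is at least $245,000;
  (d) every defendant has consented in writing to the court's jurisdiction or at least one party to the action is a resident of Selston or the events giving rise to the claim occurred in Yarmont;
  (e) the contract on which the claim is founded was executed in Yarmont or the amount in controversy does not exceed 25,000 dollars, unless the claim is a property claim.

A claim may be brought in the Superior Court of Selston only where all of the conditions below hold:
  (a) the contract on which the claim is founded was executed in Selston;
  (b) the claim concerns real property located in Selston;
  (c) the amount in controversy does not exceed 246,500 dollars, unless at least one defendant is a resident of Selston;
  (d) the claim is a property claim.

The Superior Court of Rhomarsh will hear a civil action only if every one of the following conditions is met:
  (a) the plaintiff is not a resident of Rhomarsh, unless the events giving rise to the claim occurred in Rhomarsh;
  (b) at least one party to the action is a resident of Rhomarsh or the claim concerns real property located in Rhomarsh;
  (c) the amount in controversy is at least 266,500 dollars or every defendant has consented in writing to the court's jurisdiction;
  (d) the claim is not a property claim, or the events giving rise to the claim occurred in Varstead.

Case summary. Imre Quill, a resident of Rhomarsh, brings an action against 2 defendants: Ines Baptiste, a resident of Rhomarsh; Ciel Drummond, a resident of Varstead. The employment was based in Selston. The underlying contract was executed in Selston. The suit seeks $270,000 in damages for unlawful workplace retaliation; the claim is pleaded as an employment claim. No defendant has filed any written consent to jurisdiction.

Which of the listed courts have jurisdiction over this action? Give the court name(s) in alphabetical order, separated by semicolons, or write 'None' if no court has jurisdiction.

None

The Circuit Court of Rhomarsh:
  (a) The amount in controversy is $270,000, which meets the $10,000 floor, so this disjunct is met. Condition met.
  (b) The contract was executed in Selston, not Rhomarsh; the claim is an employment claim, not a property claim — none of the alternatives is met. The proviso rescues it, though: Ines Baptiste resides in Rhomarsh. Met.
  (c) The claim is an employment claim, not a tort claim. But the carve-out bites: the operative events occurred in Selston. Fails.
  (d) The amount in controversy is 270,000 dollars, within the USD 270,500 ceiling. Condition met.
  (e) No such written consent has been filed. Not satisfied.
  → The court lacks jurisdiction.
The Circuit Court of Yarmont:
  (a) The claim is an employment claim, not a property claim. Met.
  (b) No defendant is a corporation. Not met.
  (c) The plaintiff resides in Rhomarsh, which is not Yarmont, so one alternative holds. Condition met.
  (d) No such written consent has been filed; no party resides in Selston; the operative events occurred in Selston, not Yarmont — no alternative holds. Not met.
  (e) The contract was executed in Selston, not Yarmont; the amount in controversy is 270,000 dollars, above the 25,000 dollars ceiling — every alternative fails. And the claim is an employment claim, not a property claim, so the proviso does not save it. Not satisfied.
  → The court lacks jurisdiction.
The Superior Court of Selston:
  (a) The contract was executed in Selston. Condition met.
  (b) The claim does not concern real property. Not met.
  (c) The amount in controversy is $270,000, above the 246,500 dollars ceiling. The proviso offers no rescue either, since no defendant resides in Selston (they reside in Rhomarsh, Varstead). Fails.
  (d) The claim is an employment claim, not a property claim. Not satisfied.
  → No jurisdiction.
The Superior Court of Rhomarsh:
  (a) The plaintiff resides in Rhomarsh. And the operative events occurred in Selston, not Rhomarsh, so the proviso does not save it. Fails.
  (b) Imre Quill resides in Rhomarsh, so this disjunct is met. Met.
  (c) The amount in controversy is $270,000, which meets the $266,500 floor, so one alternative holds. Met.
  (d) The claim is an employment claim, not a property claim, so one alternative holds. Satisfied.
  → Not every requirement is met — no jurisdiction.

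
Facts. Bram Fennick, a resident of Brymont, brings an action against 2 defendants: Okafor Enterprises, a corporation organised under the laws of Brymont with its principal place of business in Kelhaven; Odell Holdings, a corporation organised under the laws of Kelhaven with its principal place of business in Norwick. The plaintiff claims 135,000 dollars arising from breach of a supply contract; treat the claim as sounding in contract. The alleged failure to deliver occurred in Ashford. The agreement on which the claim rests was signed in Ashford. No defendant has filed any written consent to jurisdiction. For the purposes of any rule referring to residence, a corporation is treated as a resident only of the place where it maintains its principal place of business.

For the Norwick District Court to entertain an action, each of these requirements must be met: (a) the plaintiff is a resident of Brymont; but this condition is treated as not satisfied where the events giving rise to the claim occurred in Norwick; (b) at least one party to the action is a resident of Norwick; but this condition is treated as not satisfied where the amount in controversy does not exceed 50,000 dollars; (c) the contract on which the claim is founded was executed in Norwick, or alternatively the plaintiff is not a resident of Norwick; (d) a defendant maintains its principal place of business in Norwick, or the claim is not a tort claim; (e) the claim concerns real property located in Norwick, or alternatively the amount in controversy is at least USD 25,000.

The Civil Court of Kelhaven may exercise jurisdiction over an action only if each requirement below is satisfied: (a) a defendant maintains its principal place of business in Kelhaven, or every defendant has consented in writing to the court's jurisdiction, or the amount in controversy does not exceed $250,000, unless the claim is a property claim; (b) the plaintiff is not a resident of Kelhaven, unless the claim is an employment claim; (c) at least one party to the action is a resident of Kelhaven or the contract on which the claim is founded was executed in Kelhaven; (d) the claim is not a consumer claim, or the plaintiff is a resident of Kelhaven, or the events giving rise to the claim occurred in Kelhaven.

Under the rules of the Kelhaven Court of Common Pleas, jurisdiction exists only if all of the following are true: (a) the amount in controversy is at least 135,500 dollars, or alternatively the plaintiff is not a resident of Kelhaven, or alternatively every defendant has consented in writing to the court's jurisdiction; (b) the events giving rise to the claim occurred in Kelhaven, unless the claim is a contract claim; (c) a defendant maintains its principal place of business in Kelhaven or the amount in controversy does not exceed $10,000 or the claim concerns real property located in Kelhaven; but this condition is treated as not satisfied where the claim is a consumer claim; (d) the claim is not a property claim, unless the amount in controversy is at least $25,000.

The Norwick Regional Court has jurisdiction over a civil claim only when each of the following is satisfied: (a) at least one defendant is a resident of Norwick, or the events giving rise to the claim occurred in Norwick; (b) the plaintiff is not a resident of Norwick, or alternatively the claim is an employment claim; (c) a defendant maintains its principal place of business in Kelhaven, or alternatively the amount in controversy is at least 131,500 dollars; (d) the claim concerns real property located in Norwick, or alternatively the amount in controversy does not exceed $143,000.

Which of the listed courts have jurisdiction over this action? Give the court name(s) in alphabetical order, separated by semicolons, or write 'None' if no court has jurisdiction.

The Norwick District Court:
  (a) The plaintiff resides in Brymont. And the carve-out is inapplicable — the operative events occurred in Ashford, not Norwick. Satisfied.
  (b) Odell Holdings resides in Norwick. The exception is not triggered, since the amount in controversy is USD 135,000, above the USD 50,000 ceiling. Met.
  (c) The plaintiff resides in Brymont, which is not Norwick, so this disjunct is met. Condition met.
  (d) Odell Holdings has its principal place of business in Norwick — that alternative is enough. Met.
  (e) The amount in controversy is USD 135,000, which meets the 25,000 dollars floor, so this disjunct is met. Condition met.
  → Jurisdiction lies.
The Civil Court of Kelhaven:
  (a) Okafor Enterprises has its principal place of business in Kelhaven, so this disjunct is met. Satisfied.
  (b) The plaintiff resides in Brymont, which is not Kelhaven. Satisfied.
  (c) Okafor Enterprises resides in Kelhaven, so one alternative holds. Condition met.
  (d) The claim is a contract claim, not a consumer claim — that alternative is enough. Met.
  → All conditions met; jurisdiction exists.
The Kelhaven Court of Common Pleas:
  (a) The plaintiff resides in Brymont, which is not Kelhaven, so this disjunct is met. Condition met.
  (b) The operative events occurred in Ashford, not Kelhaven. The proviso rescues it, though: the claim is a contract claim. Condition met.
  (c) Okafor Enterprises has its principal place of business in Kelhaven — that alternative is enough. The carve-out does not apply: the claim is a contract claim, not a consumer claim. Condition met.
  (d) The claim is a contract claim, not a property claim. Met.
  → The court has jurisdiction.
The Norwick Regional Court:
  (a) Odell Holdings resides in Norwick, which satisfies one of the alternatives. Condition met.
  (b) The plaintiff resides in Brymont, which is not Norwick, so one alternative holds. Satisfied.
  (c) Okafor Enterprises has its principal place of business in Kelhaven — that alternative is enough. Met.
  (d) The amount in controversy is $135,000, within the USD 143,000 ceiling — that alternative is enough. Satisfied.
  → Jurisdiction lies.

the Civil Court of Kelhaven; the Kelhaven Court of Common Pleas; the Norwick District Court; the Norwick Regional Court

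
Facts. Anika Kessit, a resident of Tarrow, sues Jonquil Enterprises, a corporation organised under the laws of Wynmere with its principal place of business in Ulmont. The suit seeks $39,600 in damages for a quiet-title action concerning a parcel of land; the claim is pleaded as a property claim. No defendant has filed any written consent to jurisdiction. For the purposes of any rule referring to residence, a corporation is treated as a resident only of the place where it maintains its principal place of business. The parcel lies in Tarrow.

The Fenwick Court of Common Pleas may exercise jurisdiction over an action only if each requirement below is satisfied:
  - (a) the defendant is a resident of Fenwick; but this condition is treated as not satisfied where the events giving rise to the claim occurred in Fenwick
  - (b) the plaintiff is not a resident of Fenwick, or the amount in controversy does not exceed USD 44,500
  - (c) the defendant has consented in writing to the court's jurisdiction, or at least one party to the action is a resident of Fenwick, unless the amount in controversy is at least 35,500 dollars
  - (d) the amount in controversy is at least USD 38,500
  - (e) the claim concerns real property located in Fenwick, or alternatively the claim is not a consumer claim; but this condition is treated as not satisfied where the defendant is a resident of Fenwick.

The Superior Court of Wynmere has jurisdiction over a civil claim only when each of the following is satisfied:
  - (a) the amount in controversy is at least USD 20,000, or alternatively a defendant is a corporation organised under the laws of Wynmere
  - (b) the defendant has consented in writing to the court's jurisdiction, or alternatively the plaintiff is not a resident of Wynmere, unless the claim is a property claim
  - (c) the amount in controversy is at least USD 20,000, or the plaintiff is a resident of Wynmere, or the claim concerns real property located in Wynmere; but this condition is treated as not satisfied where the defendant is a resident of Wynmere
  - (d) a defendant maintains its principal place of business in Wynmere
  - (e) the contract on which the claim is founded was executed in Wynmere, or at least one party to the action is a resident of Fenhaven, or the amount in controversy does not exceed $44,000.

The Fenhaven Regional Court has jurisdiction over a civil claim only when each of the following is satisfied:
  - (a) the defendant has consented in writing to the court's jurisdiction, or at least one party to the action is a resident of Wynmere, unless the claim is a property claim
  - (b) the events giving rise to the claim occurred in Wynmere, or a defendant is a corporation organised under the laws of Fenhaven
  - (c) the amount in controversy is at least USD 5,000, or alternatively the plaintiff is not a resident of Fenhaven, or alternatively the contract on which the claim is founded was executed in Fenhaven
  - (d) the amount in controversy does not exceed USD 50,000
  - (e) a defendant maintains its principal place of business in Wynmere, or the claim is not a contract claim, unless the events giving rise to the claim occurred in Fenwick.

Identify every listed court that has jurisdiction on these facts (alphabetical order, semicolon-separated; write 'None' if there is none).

None

The Fenwick Court of Common Pleas:
  (a) The defendant resides in Ulmont, not Fenwick. Not satisfied.
  (b) The plaintiff resides in Tarrow, which is not Fenwick, so one alternative holds. Satisfied.
  (c) No such written consent has been filed; no party resides in Fenwick — no alternative holds. But the amount in controversy is 39,600 dollars, which meets the $35,500 floor, and the 'unless' clause therefore excuses the requirement. Condition met.
  (d) The amount in controversy is 39,600 dollars, which meets the USD 38,500 floor. Condition met.
  (e) The claim is a property claim, not a consumer claim, so one alternative holds. The carve-out does not apply: the defendant resides in Ulmont, not Fenwick. Satisfied.
  → At least one condition fails; no jurisdiction.
The Superior Court of Wynmere:
  (a) The amount in controversy is $39,600, which meets the $20,000 floor, so this disjunct is met. Met.
  (b) The plaintiff resides in Tarrow, which is not Wynmere, which satisfies one of the alternatives. Satisfied.
  (c) The amount in controversy is 39,600 dollars, which meets the $20,000 floor — that alternative is enough. The exception is not triggered, since the defendant resides in Ulmont, not Wynmere. Satisfied.
  (d) The corporate defendant(s) have their principal place of business in Ulmont, not Wynmere. Not met.
  (e) The amount in controversy is $39,600, within the $44,000 ceiling, which satisfies one of the alternatives. Condition met.
  → Not every requirement is met — no jurisdiction.
The Fenhaven Regional Court:
  (a) No such written consent has been filed; no party resides in Wynmere — no alternative holds. However, the claim is a property claim, so the 'unless' proviso supplies this condition. Condition met.
  (b) The operative events occurred in Tarrow, not Wynmere; the corporate defendant(s) are organised in Wynmere, not Fenhaven — none of the alternatives is met. Not satisfied.
  (c) The amount in controversy is USD 39,600, which meets the 5,000 dollars floor, so one alternative holds. Satisfied.
  (d) The amount in controversy is 39,600 dollars, within the $50,000 ceiling. Satisfied.
  (e) The claim is a property claim, not a contract claim, which satisfies one of the alternatives. Condition met.
  → Not every requirement is met — no jurisdiction.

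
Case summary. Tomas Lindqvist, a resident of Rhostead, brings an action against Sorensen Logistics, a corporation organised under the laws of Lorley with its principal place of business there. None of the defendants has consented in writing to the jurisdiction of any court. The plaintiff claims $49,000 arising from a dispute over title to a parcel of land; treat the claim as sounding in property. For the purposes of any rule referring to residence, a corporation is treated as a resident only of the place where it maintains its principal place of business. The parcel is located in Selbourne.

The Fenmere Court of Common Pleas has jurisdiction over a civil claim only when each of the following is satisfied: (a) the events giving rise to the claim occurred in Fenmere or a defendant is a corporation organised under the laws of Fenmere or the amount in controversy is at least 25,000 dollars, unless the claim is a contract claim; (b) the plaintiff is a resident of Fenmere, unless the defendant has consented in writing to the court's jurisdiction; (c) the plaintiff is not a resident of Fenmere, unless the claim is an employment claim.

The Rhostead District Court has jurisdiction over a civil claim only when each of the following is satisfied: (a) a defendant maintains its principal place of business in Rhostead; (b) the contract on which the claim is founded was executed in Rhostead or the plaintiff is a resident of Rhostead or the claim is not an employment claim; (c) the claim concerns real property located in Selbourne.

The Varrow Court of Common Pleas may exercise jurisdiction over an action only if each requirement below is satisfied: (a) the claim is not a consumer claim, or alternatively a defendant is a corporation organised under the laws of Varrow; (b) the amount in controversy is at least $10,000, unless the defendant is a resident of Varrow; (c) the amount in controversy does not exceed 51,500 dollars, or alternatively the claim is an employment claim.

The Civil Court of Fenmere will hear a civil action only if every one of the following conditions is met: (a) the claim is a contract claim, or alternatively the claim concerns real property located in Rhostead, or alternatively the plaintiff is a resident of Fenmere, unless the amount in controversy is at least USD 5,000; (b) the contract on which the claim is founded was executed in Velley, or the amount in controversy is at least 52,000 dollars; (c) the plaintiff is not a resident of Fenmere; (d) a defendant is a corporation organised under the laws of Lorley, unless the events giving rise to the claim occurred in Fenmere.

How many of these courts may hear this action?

1

The Fenmere Court of Common Pleas:
  (a) The amount in controversy is $49,000, which meets the $25,000 floor, which satisfies one of the alternatives. Condition met.
  (b) The plaintiff resides in Rhostead, not Fenmere. And no such written consent has been filed, so the proviso does not save it. Not met.
  (c) The plaintiff resides in Rhostead, which is not Fenmere. Satisfied.
  → At least one condition fails; no jurisdiction.
The Rhostead District Court:
  (a) The corporate defendant(s) have their principal place of business in Lorley, not Rhostead. Not met.
  (b) The plaintiff resides in Rhostead, so one alternative holds. Condition met.
  (c) The property lies in Selbourne. Met.
  → At least one condition fails; no jurisdiction.
The Varrow Court of Common Pleas:
  (a) The claim is a property claim, not a consumer claim — that alternative is enough. Met.
  (b) The amount in controversy is USD 49,000, which meets the $10,000 floor. Met.
  (c) The amount in controversy is 49,000 dollars, within the 51,500 dollars ceiling, so this disjunct is met. Condition met.
  → Jurisdiction lies.
The Civil Court of Fenmere:
  (a) The claim is a property claim, not a contract claim; the property lies in Selbourne, not Rhostead; the plaintiff resides in Rhostead, not Fenmere — every alternative fails. But the amount in controversy is USD 49,000, which meets the USD 5,000 floor, and the 'unless' clause therefore excuses the requirement. Condition met.
  (b) No contract (and hence no place of execution) is alleged; the amount in controversy is USD 49,000, below the USD 52,000 floor — no alternative holds. Condition not met.
  (c) The plaintiff resides in Rhostead, which is not Fenmere. Condition met.
  (d) Sorensen Logistics is organised under the laws of Lorley. Met.
  → At least one condition fails; no jurisdiction.
Courts with jurisdiction: the Varrow Court of Common Pleas — 1 in total.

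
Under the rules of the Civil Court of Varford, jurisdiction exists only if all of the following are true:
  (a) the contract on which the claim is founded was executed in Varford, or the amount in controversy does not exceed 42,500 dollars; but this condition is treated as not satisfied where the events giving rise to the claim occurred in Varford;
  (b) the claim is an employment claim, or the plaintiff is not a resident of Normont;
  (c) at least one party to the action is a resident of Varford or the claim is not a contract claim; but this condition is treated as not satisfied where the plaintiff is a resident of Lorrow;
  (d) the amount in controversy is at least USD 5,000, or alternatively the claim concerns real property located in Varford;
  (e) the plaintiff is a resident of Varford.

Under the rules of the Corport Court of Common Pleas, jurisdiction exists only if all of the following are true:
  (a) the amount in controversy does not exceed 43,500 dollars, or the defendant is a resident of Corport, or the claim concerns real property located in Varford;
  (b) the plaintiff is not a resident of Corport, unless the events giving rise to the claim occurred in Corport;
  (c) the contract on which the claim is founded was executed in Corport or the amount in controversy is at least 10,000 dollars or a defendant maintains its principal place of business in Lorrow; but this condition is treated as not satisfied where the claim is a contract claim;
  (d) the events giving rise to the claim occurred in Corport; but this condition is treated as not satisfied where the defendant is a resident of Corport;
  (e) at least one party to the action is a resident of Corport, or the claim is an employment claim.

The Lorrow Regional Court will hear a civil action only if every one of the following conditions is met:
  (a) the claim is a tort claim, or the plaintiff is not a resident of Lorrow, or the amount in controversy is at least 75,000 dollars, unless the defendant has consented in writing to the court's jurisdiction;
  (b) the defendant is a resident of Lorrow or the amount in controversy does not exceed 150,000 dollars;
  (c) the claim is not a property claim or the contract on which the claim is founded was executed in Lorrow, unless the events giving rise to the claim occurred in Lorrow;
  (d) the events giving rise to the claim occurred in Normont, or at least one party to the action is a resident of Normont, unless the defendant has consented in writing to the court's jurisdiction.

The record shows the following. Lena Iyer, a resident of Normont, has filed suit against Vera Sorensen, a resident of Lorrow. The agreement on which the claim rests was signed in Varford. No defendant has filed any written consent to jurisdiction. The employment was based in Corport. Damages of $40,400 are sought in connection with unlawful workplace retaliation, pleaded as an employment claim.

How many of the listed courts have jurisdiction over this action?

2

The Civil Court of Varford:
  (a) The contract was executed in Varford — that alternative is enough. The exception is not triggered, since the operative events occurred in Corport, not Varford. Satisfied.
  (b) The claim is an employment claim — that alternative is enough. Condition met.
  (c) The claim is an employment claim, not a contract claim — that alternative is enough. The carve-out does not apply: the plaintiff resides in Normont, not Lorrow. Satisfied.
  (d) The amount in controversy is USD 40,400, which meets the USD 5,000 floor — that alternative is enough. Met.
  (e) The plaintiff resides in Normont, not Varford. Fails.
  → Not every requirement is met — no jurisdiction.
The Corport Court of Common Pleas:
  (a) The amount in controversy is USD 40,400, within the 43,500 dollars ceiling, which satisfies one of the alternatives. Condition met.
  (b) The plaintiff resides in Normont, which is not Corport. Condition met.
  (c) The amount in controversy is USD 40,400, which meets the 10,000 dollars floor, which satisfies one of the alternatives. The carve-out does not apply: the claim is an employment claim, not a contract claim. Met.
  (d) The operative events occurred in Corport. And the carve-out is inapplicable — the defendant resides in Lorrow, not Corport. Condition met.
  (e) The claim is an employment claim, so this disjunct is met. Met.
  → Jurisdiction lies.
The Lorrow Regional Court:
  (a) The plaintiff resides in Normont, which is not Lorrow — that alternative is enough. Satisfied.
  (b) The defendant resides in Lorrow, so one alternative holds. Satisfied.
  (c) The claim is an employment claim, not a property claim, which satisfies one of the alternatives. Met.
  (d) Lena Iyer resides in Normont, so one alternative holds. Met.
  → Jurisdiction lies.
Courts with jurisdiction: the Corport Court of Common Pleas, the Lorrow Regional Court — 2 in total.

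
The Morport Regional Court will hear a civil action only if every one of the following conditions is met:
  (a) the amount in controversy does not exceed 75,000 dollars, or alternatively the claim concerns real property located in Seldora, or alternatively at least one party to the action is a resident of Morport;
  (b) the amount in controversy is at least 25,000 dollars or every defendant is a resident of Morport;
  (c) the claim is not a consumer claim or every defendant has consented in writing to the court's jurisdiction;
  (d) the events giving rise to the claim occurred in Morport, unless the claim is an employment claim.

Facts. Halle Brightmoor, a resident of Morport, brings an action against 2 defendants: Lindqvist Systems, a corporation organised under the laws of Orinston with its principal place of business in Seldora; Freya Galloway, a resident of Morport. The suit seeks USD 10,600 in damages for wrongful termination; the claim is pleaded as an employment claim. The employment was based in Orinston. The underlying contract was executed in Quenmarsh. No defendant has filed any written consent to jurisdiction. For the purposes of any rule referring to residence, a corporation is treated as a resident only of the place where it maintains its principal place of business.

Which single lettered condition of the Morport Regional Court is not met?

(b)

The Morport Regional Court:
  (a) The amount in controversy is $10,600, within the 75,000 dollars ceiling — that alternative is enough. Condition met.
  (b) The amount in controversy is 10,600 dollars, below the 25,000 dollars floor; the defendants reside as follows — Lindqvist Systems in Seldora, Freya Galloway in Morport — not all in Morport — none of the alternatives is met. Not met.
  (c) The claim is an employment claim, not a consumer claim — that alternative is enough. Met.
  (d) The operative events occurred in Orinston, not Morport. The proviso rescues it, though: the claim is an employment claim. Met.
Only condition (b) fails.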